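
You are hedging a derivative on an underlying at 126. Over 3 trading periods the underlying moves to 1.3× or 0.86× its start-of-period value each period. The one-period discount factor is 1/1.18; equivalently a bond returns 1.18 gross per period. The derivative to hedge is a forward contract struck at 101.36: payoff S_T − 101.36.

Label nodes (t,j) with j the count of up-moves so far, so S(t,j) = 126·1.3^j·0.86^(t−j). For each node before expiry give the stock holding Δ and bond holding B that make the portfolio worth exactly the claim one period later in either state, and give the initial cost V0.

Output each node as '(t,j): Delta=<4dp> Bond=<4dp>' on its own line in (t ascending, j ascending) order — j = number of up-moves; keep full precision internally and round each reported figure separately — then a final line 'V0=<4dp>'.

The replicating-portfolio and risk-neutral prices coincide; use p* = (1.18−0.86)/(1.3−0.86) = 0.7273 for the latter.
At expiry t=3: V(3,0)=-21.2169, V(3,1)=19.7865, V(3,2)=81.7684, V(3,3)=175.4620
  t=2,j=0: stock 93.1896 → up 121.1465 (V=19.7865), down 80.1431 (V=-21.2169). Price 7.2913; hedge Δ=1.0000, bond B=-85.8983.
  t=2,j=1: stock 140.8680 → up 183.1284 (V=81.7684), down 121.1465 (V=19.7865). Price 54.9697; hedge Δ=1.0000, bond B=-85.8983.
  t=2,j=2: stock 212.9400 → up 276.8220 (V=175.4620), down 183.1284 (V=81.7684). Price 127.0417; hedge Δ=1.0000, bond B=-85.8983.
  t=1,j=0: stock 108.3600 → up 140.8680 (V=54.9697), down 93.1896 (V=7.2913). Price 35.5648; hedge Δ=1.0000, bond B=-72.7952.
  t=1,j=1: stock 163.8000 → up 212.9400 (V=127.0417), down 140.8680 (V=54.9697). Price 91.0048; hedge Δ=1.0000, bond B=-72.7952.
  t=0,j=0: stock 126.0000 → up 163.8000 (V=91.0048), down 108.3600 (V=35.5648). Price 64.3092; hedge Δ=1.0000, bond B=-61.6908.
The time-0 hedge costs 64.3092, which is the no-arbitrage price.

(0,0): Delta=1.0000 Bond=-61.6908
(1,0): Delta=1.0000 Bond=-72.7952
(1,1): Delta=1.0000 Bond=-72.7952
(2,0): Delta=1.0000 Bond=-85.8983
(2,1): Delta=1.0000 Bond=-85.8983
(2,2): Delta=1.0000 Bond=-85.8983
V0=64.3092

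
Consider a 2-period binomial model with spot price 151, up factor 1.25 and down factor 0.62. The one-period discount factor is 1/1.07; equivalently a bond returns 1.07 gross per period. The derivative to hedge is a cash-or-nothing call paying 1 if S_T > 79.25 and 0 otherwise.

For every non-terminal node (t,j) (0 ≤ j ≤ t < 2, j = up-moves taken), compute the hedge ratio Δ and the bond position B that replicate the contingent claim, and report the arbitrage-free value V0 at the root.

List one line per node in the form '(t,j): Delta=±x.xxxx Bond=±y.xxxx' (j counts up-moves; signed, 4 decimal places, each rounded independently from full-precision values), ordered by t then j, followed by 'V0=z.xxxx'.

(0,0): Delta=0.0028 Bond=0.3783
(1,0): Delta=0.0170 Bond=-0.9197
(1,1): Delta=0.0000 Bond=0.9346
V0=0.8021

Under the risk-neutral measure, an up-move has probability p* = (R−d)/(u−d) = 0.7143 and values discount at R = 1.07.
At expiry t=2: V(2,0)=0.0000, V(2,1)=1.0000, V(2,2)=1.0000
(1,0): S=93.6200. Δ = (V_up−V_dn)/(S_up−S_dn) = (1.0000−0.0000)/(117.0250−58.0444) = 0.0170. V = [p*·1.0000 + (1−p*)·0.0000]/1.07 = 0.6676. B = V − Δ·S = -0.9197.
(1,1): S=188.7500. Δ = (V_up−V_dn)/(S_up−S_dn) = (1.0000−1.0000)/(235.9375−117.0250) = 0.0000. V = [p*·1.0000 + (1−p*)·1.0000]/1.07 = 0.9346. B = V − Δ·S = 0.9346.
(0,0): S=151.0000. Δ = (V_up−V_dn)/(S_up−S_dn) = (0.9346−0.6676)/(188.7500−93.6200) = 0.0028. V = [p*·0.9346 + (1−p*)·0.6676]/1.07 = 0.8021. B = V − Δ·S = 0.3783.
Each (Δ,B) replicates both successor values, so the strategy is self-financing and V0 is arbitrage-free.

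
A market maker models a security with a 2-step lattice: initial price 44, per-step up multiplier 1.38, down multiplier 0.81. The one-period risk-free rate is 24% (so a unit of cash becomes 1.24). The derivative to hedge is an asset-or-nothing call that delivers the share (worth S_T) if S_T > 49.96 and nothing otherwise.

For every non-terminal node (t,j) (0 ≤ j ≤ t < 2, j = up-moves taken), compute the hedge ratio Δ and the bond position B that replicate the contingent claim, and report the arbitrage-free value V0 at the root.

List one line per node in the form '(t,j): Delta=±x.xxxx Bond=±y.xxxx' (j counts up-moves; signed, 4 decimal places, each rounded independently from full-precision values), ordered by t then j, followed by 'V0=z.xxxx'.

(0,0): Delta=2.0326 Bond=-58.4213
(1,0): Delta=0.0000 Bond=0.0000
(1,1): Delta=2.4211 Bond=-96.0283
V0=31.0138

The replicating-portfolio and risk-neutral prices coincide; use p* = (1.24−0.81)/(1.38−0.81) = 0.7544 for the latter.
At expiry t=2: V(2,0)=0.0000, V(2,1)=0.0000, V(2,2)=83.7936
  t=1,j=0: stock 35.6400 → up 49.1832 (V=0.0000), down 28.8684 (V=0.0000). Price 0.0000; hedge Δ=0.0000, bond B=0.0000.
  t=1,j=1: stock 60.7200 → up 83.7936 (V=83.7936), down 49.1832 (V=0.0000). Price 50.9780; hedge Δ=2.4211, bond B=-96.0283.
  t=0,j=0: stock 44.0000 → up 60.7200 (V=50.9780), down 35.6400 (V=0.0000). Price 31.0138; hedge Δ=2.0326, bond B=-58.4213.
Each (Δ,B) replicates both successor values, so the strategy is self-financing and V0 is arbitrage-free.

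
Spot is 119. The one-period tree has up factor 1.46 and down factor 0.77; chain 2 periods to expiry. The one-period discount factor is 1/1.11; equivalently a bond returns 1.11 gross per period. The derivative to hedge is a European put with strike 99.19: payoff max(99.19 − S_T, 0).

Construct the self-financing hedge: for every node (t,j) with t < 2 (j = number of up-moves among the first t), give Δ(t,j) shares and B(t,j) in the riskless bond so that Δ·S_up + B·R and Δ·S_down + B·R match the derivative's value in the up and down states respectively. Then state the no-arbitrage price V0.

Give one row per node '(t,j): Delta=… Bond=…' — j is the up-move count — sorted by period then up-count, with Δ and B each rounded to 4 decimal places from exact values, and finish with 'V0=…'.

Risk-neutral probability p* = (R−d)/(u−d) = (1.11−0.77)/(1.46−0.77) = 0.4928.
Payoff layer (t=2): V(2,0)=28.6349, V(2,1)=0.0000, V(2,2)=0.0000
Node (1,0) S=91.6300: V=(p*·0.0000+(1−p*)·28.6349)/1.11=13.0855; Δ=(0.0000−28.6349)/(133.7798−70.5551)=-0.4529; B=V−Δ·S=54.5854
Node (1,1) S=173.7400: V=(p*·0.0000+(1−p*)·0.0000)/1.11=0.0000; Δ=(0.0000−0.0000)/(253.6604−133.7798)=0.0000; B=V−Δ·S=0.0000
Node (0,0) S=119.0000: V=(p*·0.0000+(1−p*)·13.0855)/1.11=5.9798; Δ=(0.0000−13.0855)/(173.7400−91.6300)=-0.1594; B=V−Δ·S=24.9444
Self-financing check: at every node Δ·S+B equals the discounted successor values.

(0,0): Delta=-0.1594 Bond=24.9444
(1,0): Delta=-0.4529 Bond=54.5854
(1,1): Delta=0.0000 Bond=0.0000
V0=5.9798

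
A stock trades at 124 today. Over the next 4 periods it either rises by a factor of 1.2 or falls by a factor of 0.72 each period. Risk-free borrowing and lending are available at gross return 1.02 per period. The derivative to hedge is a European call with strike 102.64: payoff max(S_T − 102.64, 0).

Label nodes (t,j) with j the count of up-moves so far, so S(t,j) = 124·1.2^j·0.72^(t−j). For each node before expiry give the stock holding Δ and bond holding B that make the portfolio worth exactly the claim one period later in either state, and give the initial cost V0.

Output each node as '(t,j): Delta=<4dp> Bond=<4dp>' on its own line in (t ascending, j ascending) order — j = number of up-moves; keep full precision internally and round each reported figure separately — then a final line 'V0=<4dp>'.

No-arbitrage ⇒ martingale measure with p* = (R−d)/(u−d) = 0.6250.
Payoff layer (t=4): V(4,0)=0.0000, V(4,1)=0.0000, V(4,2)=0.0000, V(4,3)=51.6358, V(4,4)=154.4864
  t=3,j=0: stock 46.2828 → up 55.5393 (V=0.0000), down 33.3236 (V=0.0000). Price 0.0000; hedge Δ=0.0000, bond B=0.0000.
  t=3,j=1: stock 77.1379 → up 92.5655 (V=0.0000), down 55.5393 (V=0.0000). Price 0.0000; hedge Δ=0.0000, bond B=0.0000.
  t=3,j=2: stock 128.5632 → up 154.2758 (V=51.6358), down 92.5655 (V=0.0000). Price 31.6396; hedge Δ=0.8367, bond B=-75.9351.
  t=3,j=3: stock 214.2720 → up 257.1264 (V=154.4864), down 154.2758 (V=51.6358). Price 113.6445; hedge Δ=1.0000, bond B=-100.6275.
  t=2,j=0: stock 64.2816 → up 77.1379 (V=0.0000), down 46.2828 (V=0.0000). Price 0.0000; hedge Δ=0.0000, bond B=0.0000.
  t=2,j=1: stock 107.1360 → up 128.5632 (V=31.6396), down 77.1379 (V=0.0000). Price 19.3870; hedge Δ=0.6153, bond B=-46.5288.
  t=2,j=2: stock 178.5600 → up 214.2720 (V=113.6445), down 128.5632 (V=31.6396). Price 81.2673; hedge Δ=0.9568, bond B=-89.5763.
  t=1,j=0: stock 89.2800 → up 107.1360 (V=19.3870), down 64.2816 (V=0.0000). Price 11.8793; hedge Δ=0.4524, bond B=-28.5103.
  t=1,j=1: stock 148.8000 → up 178.5600 (V=81.2673), down 107.1360 (V=19.3870). Price 56.9237; hedge Δ=0.8664, bond B=-71.9936.
  t=0,j=0: stock 124.0000 → up 148.8000 (V=56.9237), down 89.2800 (V=11.8793). Price 39.2471; hedge Δ=0.7568, bond B=-54.5955.
Check: Δ(0,0)·S0 + B(0,0) = 39.2471 = V0.

(0,0): Delta=0.7568 Bond=-54.5955
(1,0): Delta=0.4524 Bond=-28.5103
(1,1): Delta=0.8664 Bond=-71.9936
(2,0): Delta=0.0000 Bond=0.0000
(2,1): Delta=0.6153 Bond=-46.5288
(2,2): Delta=0.9568 Bond=-89.5763
(3,0): Delta=0.0000 Bond=0.0000
(3,1): Delta=0.0000 Bond=0.0000
(3,2): Delta=0.8367 Bond=-75.9351
(3,3): Delta=1.0000 Bond=-100.6275
V0=39.2471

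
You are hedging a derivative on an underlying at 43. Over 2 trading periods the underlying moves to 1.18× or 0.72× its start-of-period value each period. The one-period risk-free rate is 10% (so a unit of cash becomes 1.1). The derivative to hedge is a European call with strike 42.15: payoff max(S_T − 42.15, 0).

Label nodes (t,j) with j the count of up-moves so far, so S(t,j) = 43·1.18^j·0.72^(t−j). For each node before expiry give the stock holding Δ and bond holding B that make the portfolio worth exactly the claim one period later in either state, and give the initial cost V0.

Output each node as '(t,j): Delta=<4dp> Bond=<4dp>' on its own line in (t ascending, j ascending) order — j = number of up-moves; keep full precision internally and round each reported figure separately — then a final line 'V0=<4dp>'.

(0,0): Delta=0.6729 Bond=-18.9390
(1,0): Delta=0.0000 Bond=0.0000
(1,1): Delta=0.7593 Bond=-25.2188
V0=9.9956

Risk-neutral probability p* = (R−d)/(u−d) = (1.1−0.72)/(1.18−0.72) = 0.8261.
Terminal payoffs: V(2,0)=0.0000, V(2,1)=0.0000, V(2,2)=17.7232
(1,0): S=30.9600. Δ = (V_up−V_dn)/(S_up−S_dn) = (0.0000−0.0000)/(36.5328−22.2912) = 0.0000. V = [p*·0.0000 + (1−p*)·0.0000]/1.1 = 0.0000. B = V − Δ·S = 0.0000.
(1,1): S=50.7400. Δ = (V_up−V_dn)/(S_up−S_dn) = (17.7232−0.0000)/(59.8732−36.5328) = 0.7593. V = [p*·17.7232 + (1−p*)·0.0000]/1.1 = 13.3099. B = V − Δ·S = -25.2188.
(0,0): S=43.0000. Δ = (V_up−V_dn)/(S_up−S_dn) = (13.3099−0.0000)/(50.7400−30.9600) = 0.6729. V = [p*·13.3099 + (1−p*)·0.0000]/1.1 = 9.9956. B = V − Δ·S = -18.9390.
The time-0 hedge costs 9.9956, which is the no-arbitrage price.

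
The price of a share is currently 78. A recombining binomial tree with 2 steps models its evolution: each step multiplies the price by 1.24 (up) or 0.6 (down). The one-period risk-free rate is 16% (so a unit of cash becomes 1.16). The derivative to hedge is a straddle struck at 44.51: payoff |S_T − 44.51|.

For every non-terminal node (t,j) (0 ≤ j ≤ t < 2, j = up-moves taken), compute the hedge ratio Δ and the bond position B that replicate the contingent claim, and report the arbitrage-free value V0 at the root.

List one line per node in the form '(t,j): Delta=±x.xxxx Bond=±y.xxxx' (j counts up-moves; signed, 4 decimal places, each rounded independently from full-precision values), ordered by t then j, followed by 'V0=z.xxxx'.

No-arbitrage ⇒ martingale measure with p* = (R−d)/(u−d) = 0.8750.
Payoff layer (t=2): V(2,0)=16.4300, V(2,1)=13.5220, V(2,2)=75.4228
  t=1,j=0: stock 46.8000 → up 58.0320 (V=13.5220), down 28.0800 (V=16.4300). Price 11.9703; hedge Δ=-0.0971, bond B=16.5140.
  t=1,j=1: stock 96.7200 → up 119.9328 (V=75.4228), down 58.0320 (V=13.5220). Price 58.3493; hedge Δ=1.0000, bond B=-38.3707.
  t=0,j=0: stock 78.0000 → up 96.7200 (V=58.3493), down 46.8000 (V=11.9703). Price 45.3034; hedge Δ=0.9291, bond B=-27.1639.
Self-financing check: at every node Δ·S+B equals the discounted successor values.

(0,0): Delta=0.9291 Bond=-27.1639
(1,0): Delta=-0.0971 Bond=16.5140
(1,1): Delta=1.0000 Bond=-38.3707
V0=45.3034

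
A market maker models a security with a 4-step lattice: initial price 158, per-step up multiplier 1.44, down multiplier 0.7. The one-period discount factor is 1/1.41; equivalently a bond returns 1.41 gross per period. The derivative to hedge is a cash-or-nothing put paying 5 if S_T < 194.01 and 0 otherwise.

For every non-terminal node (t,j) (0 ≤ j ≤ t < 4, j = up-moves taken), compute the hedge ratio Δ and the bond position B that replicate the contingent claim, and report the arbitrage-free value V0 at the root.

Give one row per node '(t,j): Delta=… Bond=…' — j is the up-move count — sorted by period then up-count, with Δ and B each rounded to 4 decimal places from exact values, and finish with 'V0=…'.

Risk-neutral probability p* = (R−d)/(u−d) = (1.41−0.7)/(1.44−0.7) = 0.9595.
Terminal payoffs: V(4,0)=5.0000, V(4,1)=5.0000, V(4,2)=5.0000, V(4,3)=0.0000, V(4,4)=0.0000
  t=3,j=0: stock 54.1940 → up 78.0394 (V=5.0000), down 37.9358 (V=5.0000). Price 3.5461; hedge Δ=0.0000, bond B=3.5461.
  t=3,j=1: stock 111.4848 → up 160.5381 (V=5.0000), down 78.0394 (V=5.0000). Price 3.5461; hedge Δ=0.0000, bond B=3.5461.
  t=3,j=2: stock 229.3402 → up 330.2498 (V=0.0000), down 160.5381 (V=5.0000). Price 0.1438; hedge Δ=-0.0295, bond B=6.9005.
  t=3,j=3: stock 471.7855 → up 679.3711 (V=0.0000), down 330.2498 (V=0.0000). Price 0.0000; hedge Δ=0.0000, bond B=0.0000.
  t=2,j=0: stock 77.4200 → up 111.4848 (V=3.5461), down 54.1940 (V=3.5461). Price 2.5150; hedge Δ=0.0000, bond B=2.5150.
  t=2,j=1: stock 159.2640 → up 229.3402 (V=0.1438), down 111.4848 (V=3.5461). Price 0.1998; hedge Δ=-0.0289, bond B=4.7975.
  t=2,j=2: stock 327.6288 → up 471.7855 (V=0.0000), down 229.3402 (V=0.1438). Price 0.0041; hedge Δ=-0.0006, bond B=0.1984.
  t=1,j=0: stock 110.6000 → up 159.2640 (V=0.1998), down 77.4200 (V=2.5150). Price 0.2083; hedge Δ=-0.0283, bond B=3.3369.
  t=1,j=1: stock 227.5200 → up 327.6288 (V=0.0041), down 159.2640 (V=0.1998). Price 0.0086; hedge Δ=-0.0012, bond B=0.2729.
  t=0,j=0: stock 158.0000 → up 227.5200 (V=0.0086), down 110.6000 (V=0.2083). Price 0.0118; hedge Δ=-0.0017, bond B=0.2817.
The time-0 hedge costs 0.0118, which is the no-arbitrage price.

(0,0): Delta=-0.0017 Bond=0.2817
(1,0): Delta=-0.0283 Bond=3.3369
(1,1): Delta=-0.0012 Bond=0.2729
(2,0): Delta=0.0000 Bond=2.5150
(2,1): Delta=-0.0289 Bond=4.7975
(2,2): Delta=-0.0006 Bond=0.1984
(3,0): Delta=0.0000 Bond=3.5461
(3,1): Delta=0.0000 Bond=3.5461
(3,2): Delta=-0.0295 Bond=6.9005
(3,3): Delta=0.0000 Bond=0.0000
V0=0.0118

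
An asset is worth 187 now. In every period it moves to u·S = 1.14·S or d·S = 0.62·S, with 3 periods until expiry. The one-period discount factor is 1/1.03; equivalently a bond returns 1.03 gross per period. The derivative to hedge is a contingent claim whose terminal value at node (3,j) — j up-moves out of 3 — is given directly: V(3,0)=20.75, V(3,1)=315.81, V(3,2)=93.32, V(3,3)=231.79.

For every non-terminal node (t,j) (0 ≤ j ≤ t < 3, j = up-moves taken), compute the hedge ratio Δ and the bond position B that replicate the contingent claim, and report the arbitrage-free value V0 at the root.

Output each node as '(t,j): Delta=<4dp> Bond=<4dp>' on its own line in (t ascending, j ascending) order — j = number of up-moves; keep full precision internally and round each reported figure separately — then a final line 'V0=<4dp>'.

Risk-neutral probability p* = (R−d)/(u−d) = (1.03−0.62)/(1.14−0.62) = 0.7885.
At expiry t=3: V(3,0)=20.7500, V(3,1)=315.8100, V(3,2)=93.3200, V(3,3)=231.7900
  t=2,j=0: stock 71.8828 → up 81.9464 (V=315.8100), down 44.5673 (V=20.7500). Price 246.0131; hedge Δ=7.8937, bond B=-321.4100.
  t=2,j=1: stock 132.1716 → up 150.6756 (V=93.3200), down 81.9464 (V=315.8100). Price 136.2963; hedge Δ=-3.2372, bond B=564.1617.
  t=2,j=2: stock 243.0252 → up 277.0487 (V=231.7900), down 150.6756 (V=93.3200). Price 196.6003; hedge Δ=1.0957, bond B=-69.6882.
  t=1,j=0: stock 115.9400 → up 132.1716 (V=136.2963), down 71.8828 (V=246.0131). Price 154.8598; hedge Δ=-1.8199, bond B=365.8536.
  t=1,j=1: stock 213.1800 → up 243.0252 (V=196.6003), down 132.1716 (V=136.2963). Price 178.4890; hedge Δ=0.5440, bond B=62.5198.
  t=0,j=0: stock 187.0000 → up 213.1800 (V=178.4890), down 115.9400 (V=154.8598). Price 168.4374; hedge Δ=0.2430, bond B=122.9967.
Root portfolio cost Δ·187+B reproduces V0=168.4374.

(0,0): Delta=0.2430 Bond=122.9967
(1,0): Delta=-1.8199 Bond=365.8536
(1,1): Delta=0.5440 Bond=62.5198
(2,0): Delta=7.8937 Bond=-321.4100
(2,1): Delta=-3.2372 Bond=564.1617
(2,2): Delta=1.0957 Bond=-69.6882
V0=168.4374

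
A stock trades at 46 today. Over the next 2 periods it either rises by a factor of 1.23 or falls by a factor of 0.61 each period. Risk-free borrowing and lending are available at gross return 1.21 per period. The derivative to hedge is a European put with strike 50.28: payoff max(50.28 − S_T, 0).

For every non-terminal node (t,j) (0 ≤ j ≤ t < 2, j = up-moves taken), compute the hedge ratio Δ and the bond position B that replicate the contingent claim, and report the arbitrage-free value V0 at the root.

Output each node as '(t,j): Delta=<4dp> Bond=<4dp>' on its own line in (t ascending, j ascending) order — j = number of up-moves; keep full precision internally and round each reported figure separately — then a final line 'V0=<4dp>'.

No-arbitrage ⇒ martingale measure with p* = (R−d)/(u−d) = 0.9677.
Terminal values V(2,·): V(2,0)=33.1634, V(2,1)=15.7662, V(2,2)=0.0000
(1,0): S=28.0600. Δ = (V_up−V_dn)/(S_up−S_dn) = (15.7662−33.1634)/(34.5138−17.1166) = -1.0000. V = [p*·15.7662 + (1−p*)·33.1634]/1.21 = 13.4937. B = V − Δ·S = 41.5537.
(1,1): S=56.5800. Δ = (V_up−V_dn)/(S_up−S_dn) = (0.0000−15.7662)/(69.5934−34.5138) = -0.4494. V = [p*·0.0000 + (1−p*)·15.7662]/1.21 = 0.4203. B = V − Δ·S = 25.8497.
(0,0): S=46.0000. Δ = (V_up−V_dn)/(S_up−S_dn) = (0.4203−13.4937)/(56.5800−28.0600) = -0.4584. V = [p*·0.4203 + (1−p*)·13.4937]/1.21 = 0.6959. B = V − Δ·S = 21.7820.
The time-0 hedge costs 0.6959, which is the no-arbitrage price.

(0,0): Delta=-0.4584 Bond=21.7820
(1,0): Delta=-1.0000 Bond=41.5537
(1,1): Delta=-0.4494 Bond=25.8497
V0=0.6959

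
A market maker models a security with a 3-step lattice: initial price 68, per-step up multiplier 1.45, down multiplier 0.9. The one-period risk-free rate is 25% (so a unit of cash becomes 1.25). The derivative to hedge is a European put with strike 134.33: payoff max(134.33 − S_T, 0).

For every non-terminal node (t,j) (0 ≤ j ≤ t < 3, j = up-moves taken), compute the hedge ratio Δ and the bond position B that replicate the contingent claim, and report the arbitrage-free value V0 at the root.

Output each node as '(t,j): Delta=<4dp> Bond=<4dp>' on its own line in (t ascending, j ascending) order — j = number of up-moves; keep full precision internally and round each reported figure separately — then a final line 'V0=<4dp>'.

(0,0): Delta=-0.4943 Bond=44.0174
(1,0): Delta=-1.0000 Bond=85.9712
(1,1): Delta=-0.3149 Bond=37.3363
(2,0): Delta=-1.0000 Bond=107.4640
(2,1): Delta=-1.0000 Bond=107.4640
(2,2): Delta=-0.0719 Bond=11.9311
V0=10.4057

The replicating-portfolio and risk-neutral prices coincide; use p* = (1.25−0.9)/(1.45−0.9) = 0.6364 for the latter.
At expiry t=3: V(3,0)=84.7580, V(3,1)=54.4640, V(3,2)=5.6570, V(3,3)=0.0000
(2,0): S=55.0800. Δ = (V_up−V_dn)/(S_up−S_dn) = (54.4640−84.7580)/(79.8660−49.5720) = -1.0000. V = [p*·54.4640 + (1−p*)·84.7580]/1.25 = 52.3840. B = V − Δ·S = 107.4640.
(2,1): S=88.7400. Δ = (V_up−V_dn)/(S_up−S_dn) = (5.6570−54.4640)/(128.6730−79.8660) = -1.0000. V = [p*·5.6570 + (1−p*)·54.4640]/1.25 = 18.7240. B = V − Δ·S = 107.4640.
(2,2): S=142.9700. Δ = (V_up−V_dn)/(S_up−S_dn) = (0.0000−5.6570)/(207.3065−128.6730) = -0.0719. V = [p*·0.0000 + (1−p*)·5.6570]/1.25 = 1.6457. B = V − Δ·S = 11.9311.
(1,0): S=61.2000. Δ = (V_up−V_dn)/(S_up−S_dn) = (18.7240−52.3840)/(88.7400−55.0800) = -1.0000. V = [p*·18.7240 + (1−p*)·52.3840]/1.25 = 24.7712. B = V − Δ·S = 85.9712.
(1,1): S=98.6000. Δ = (V_up−V_dn)/(S_up−S_dn) = (1.6457−18.7240)/(142.9700−88.7400) = -0.3149. V = [p*·1.6457 + (1−p*)·18.7240]/1.25 = 6.2848. B = V − Δ·S = 37.3363.
(0,0): S=68.0000. Δ = (V_up−V_dn)/(S_up−S_dn) = (6.2848−24.7712)/(98.6000−61.2000) = -0.4943. V = [p*·6.2848 + (1−p*)·24.7712]/1.25 = 10.4057. B = V − Δ·S = 44.0174.
The time-0 hedge costs 10.4057, which is the no-arbitrage price.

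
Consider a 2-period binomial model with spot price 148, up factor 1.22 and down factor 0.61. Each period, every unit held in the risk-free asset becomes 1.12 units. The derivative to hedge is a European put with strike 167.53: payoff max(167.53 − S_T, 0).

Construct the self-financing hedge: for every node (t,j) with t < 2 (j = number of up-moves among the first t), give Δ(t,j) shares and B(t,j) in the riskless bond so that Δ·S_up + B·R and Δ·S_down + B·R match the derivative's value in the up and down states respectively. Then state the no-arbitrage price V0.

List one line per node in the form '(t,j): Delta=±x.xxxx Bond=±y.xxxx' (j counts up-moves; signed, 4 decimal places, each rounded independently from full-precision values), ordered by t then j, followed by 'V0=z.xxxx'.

(0,0): Delta=-0.5638 Bond=98.3935
(1,0): Delta=-1.0000 Bond=149.5804
(1,1): Delta=-0.5210 Bond=102.4793
V0=14.9502

Since d<R<u, set p* = (R−d)/(u−d) = 0.8361; price each node as the discounted p*-expectation of its children.
Terminal payoffs: V(2,0)=112.4592, V(2,1)=57.3884, V(2,2)=0.0000
(1,0): S=90.2800. Δ = (V_up−V_dn)/(S_up−S_dn) = (57.3884−112.4592)/(110.1416−55.0708) = -1.0000. V = [p*·57.3884 + (1−p*)·112.4592]/1.12 = 59.3004. B = V − Δ·S = 149.5804.
(1,1): S=180.5600. Δ = (V_up−V_dn)/(S_up−S_dn) = (0.0000−57.3884)/(220.2832−110.1416) = -0.5210. V = [p*·0.0000 + (1−p*)·57.3884]/1.12 = 8.3999. B = V − Δ·S = 102.4793.
(0,0): S=148.0000. Δ = (V_up−V_dn)/(S_up−S_dn) = (8.3999−59.3004)/(180.5600−90.2800) = -0.5638. V = [p*·8.3999 + (1−p*)·59.3004]/1.12 = 14.9502. B = V − Δ·S = 98.3935.
Self-financing check: at every node Δ·S+B equals the discounted successor values.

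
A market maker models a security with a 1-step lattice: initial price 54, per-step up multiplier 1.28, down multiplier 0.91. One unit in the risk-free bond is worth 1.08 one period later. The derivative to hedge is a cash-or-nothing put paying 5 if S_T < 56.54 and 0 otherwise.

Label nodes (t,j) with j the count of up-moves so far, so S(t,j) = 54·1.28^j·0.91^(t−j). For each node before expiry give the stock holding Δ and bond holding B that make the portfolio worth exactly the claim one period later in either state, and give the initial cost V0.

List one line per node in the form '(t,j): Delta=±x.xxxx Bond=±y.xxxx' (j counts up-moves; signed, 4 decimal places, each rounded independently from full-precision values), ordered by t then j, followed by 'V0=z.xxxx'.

(0,0): Delta=-0.2503 Bond=16.0160
V0=2.5025

Under the risk-neutral measure, an up-move has probability p* = (R−d)/(u−d) = 0.4595 and values discount at R = 1.08.
At expiry t=1: V(1,0)=5.0000, V(1,1)=0.0000
Node (0,0) S=54.0000: V=(p*·0.0000+(1−p*)·5.0000)/1.08=2.5025; Δ=(0.0000−5.0000)/(69.1200−49.1400)=-0.2503; B=V−Δ·S=16.0160
The time-0 hedge costs 2.5025, which is the no-arbitrage price.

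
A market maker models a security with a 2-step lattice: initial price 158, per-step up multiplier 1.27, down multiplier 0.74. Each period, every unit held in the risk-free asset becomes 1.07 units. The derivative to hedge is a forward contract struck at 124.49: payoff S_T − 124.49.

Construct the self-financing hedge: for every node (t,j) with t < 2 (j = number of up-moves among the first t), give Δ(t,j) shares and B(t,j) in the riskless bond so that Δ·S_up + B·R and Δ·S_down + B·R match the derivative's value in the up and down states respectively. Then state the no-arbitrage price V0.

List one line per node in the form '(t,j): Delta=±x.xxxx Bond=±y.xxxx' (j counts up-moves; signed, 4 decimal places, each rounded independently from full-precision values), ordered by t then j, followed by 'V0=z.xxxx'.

(0,0): Delta=1.0000 Bond=-108.7344
(1,0): Delta=1.0000 Bond=-116.3458
(1,1): Delta=1.0000 Bond=-116.3458
V0=49.2656

No-arbitrage ⇒ martingale measure with p* = (R−d)/(u−d) = 0.6226.
At expiry t=2: V(2,0)=-37.9692, V(2,1)=23.9984, V(2,2)=130.3482
(1,0): S=116.9200. Δ = (V_up−V_dn)/(S_up−S_dn) = (23.9984−-37.9692)/(148.4884−86.5208) = 1.0000. V = [p*·23.9984 + (1−p*)·-37.9692]/1.07 = 0.5742. B = V − Δ·S = -116.3458.
(1,1): S=200.6600. Δ = (V_up−V_dn)/(S_up−S_dn) = (130.3482−23.9984)/(254.8382−148.4884) = 1.0000. V = [p*·130.3482 + (1−p*)·23.9984]/1.07 = 84.3142. B = V − Δ·S = -116.3458.
(0,0): S=158.0000. Δ = (V_up−V_dn)/(S_up−S_dn) = (84.3142−0.5742)/(200.6600−116.9200) = 1.0000. V = [p*·84.3142 + (1−p*)·0.5742]/1.07 = 49.2656. B = V − Δ·S = -108.7344.
Check: Δ(0,0)·S0 + B(0,0) = 49.2656 = V0.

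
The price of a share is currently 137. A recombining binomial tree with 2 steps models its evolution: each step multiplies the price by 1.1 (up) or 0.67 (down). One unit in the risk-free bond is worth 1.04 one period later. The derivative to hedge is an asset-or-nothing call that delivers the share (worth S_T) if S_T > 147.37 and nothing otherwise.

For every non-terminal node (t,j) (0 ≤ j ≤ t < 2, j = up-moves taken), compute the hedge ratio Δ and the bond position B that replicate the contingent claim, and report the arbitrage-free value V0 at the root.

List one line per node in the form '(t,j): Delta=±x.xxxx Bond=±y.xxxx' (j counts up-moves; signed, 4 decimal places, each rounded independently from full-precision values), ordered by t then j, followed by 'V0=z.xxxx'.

The replicating-portfolio and risk-neutral prices coincide; use p* = (1.04−0.67)/(1.1−0.67) = 0.8605 for the latter.
Payoff layer (t=2): V(2,0)=0.0000, V(2,1)=0.0000, V(2,2)=165.7700
Node (1,0) S=91.7900: V=(p*·0.0000+(1−p*)·0.0000)/1.04=0.0000; Δ=(0.0000−0.0000)/(100.9690−61.4993)=0.0000; B=V−Δ·S=0.0000
Node (1,1) S=150.7000: V=(p*·165.7700+(1−p*)·0.0000)/1.04=137.1532; Δ=(165.7700−0.0000)/(165.7700−100.9690)=2.5581; B=V−Δ·S=-248.3585
Node (0,0) S=137.0000: V=(p*·137.1532+(1−p*)·0.0000)/1.04=113.4765; Δ=(137.1532−0.0000)/(150.7000−91.7900)=2.3282; B=V−Δ·S=-205.4844
The time-0 hedge costs 113.4765, which is the no-arbitrage price.

(0,0): Delta=2.3282 Bond=-205.4844
(1,0): Delta=0.0000 Bond=0.0000
(1,1): Delta=2.5581 Bond=-248.3585
V0=113.4765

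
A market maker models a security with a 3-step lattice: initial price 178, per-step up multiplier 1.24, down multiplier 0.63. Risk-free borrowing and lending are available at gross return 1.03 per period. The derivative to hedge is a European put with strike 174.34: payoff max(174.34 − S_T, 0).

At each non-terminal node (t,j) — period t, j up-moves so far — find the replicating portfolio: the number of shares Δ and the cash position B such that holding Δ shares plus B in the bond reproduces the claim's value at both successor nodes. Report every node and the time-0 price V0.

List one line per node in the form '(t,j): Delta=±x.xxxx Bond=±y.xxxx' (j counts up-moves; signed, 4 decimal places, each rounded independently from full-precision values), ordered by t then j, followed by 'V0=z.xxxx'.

Since d<R<u, set p* = (R−d)/(u−d) = 0.6557; price each node as the discounted p*-expectation of its children.
Payoff layer (t=3): V(3,0)=129.8316, V(3,1)=86.7362, V(3,2)=1.9135, V(3,3)=0.0000
Node (2,0) S=70.6482: V=(p*·86.7362+(1−p*)·129.8316)/1.03=98.6139; Δ=(86.7362−129.8316)/(87.6038−44.5084)=-1.0000; B=V−Δ·S=169.2621
Node (2,1) S=139.0536: V=(p*·1.9135+(1−p*)·86.7362)/1.03=30.2085; Δ=(1.9135−86.7362)/(172.4265−87.6038)=-1.0000; B=V−Δ·S=169.2621
Node (2,2) S=273.6928: V=(p*·0.0000+(1−p*)·1.9135)/1.03=0.6396; Δ=(0.0000−1.9135)/(339.3791−172.4265)=-0.0115; B=V−Δ·S=3.7765
Node (1,0) S=112.1400: V=(p*·30.2085+(1−p*)·98.6139)/1.03=52.1922; Δ=(30.2085−98.6139)/(139.0536−70.6482)=-1.0000; B=V−Δ·S=164.3322
Node (1,1) S=220.7200: V=(p*·0.6396+(1−p*)·30.2085)/1.03=10.5039; Δ=(0.6396−30.2085)/(273.6928−139.0536)=-0.2196; B=V−Δ·S=58.9776
Node (0,0) S=178.0000: V=(p*·10.5039+(1−p*)·52.1922)/1.03=24.1317; Δ=(10.5039−52.1922)/(220.7200−112.1400)=-0.3839; B=V−Δ·S=92.4730
Check: Δ(0,0)·S0 + B(0,0) = 24.1317 = V0.

(0,0): Delta=-0.3839 Bond=92.4730
(1,0): Delta=-1.0000 Bond=164.3322
(1,1): Delta=-0.2196 Bond=58.9776
(2,0): Delta=-1.0000 Bond=169.2621
(2,1): Delta=-1.0000 Bond=169.2621
(2,2): Delta=-0.0115 Bond=3.7765
V0=24.1317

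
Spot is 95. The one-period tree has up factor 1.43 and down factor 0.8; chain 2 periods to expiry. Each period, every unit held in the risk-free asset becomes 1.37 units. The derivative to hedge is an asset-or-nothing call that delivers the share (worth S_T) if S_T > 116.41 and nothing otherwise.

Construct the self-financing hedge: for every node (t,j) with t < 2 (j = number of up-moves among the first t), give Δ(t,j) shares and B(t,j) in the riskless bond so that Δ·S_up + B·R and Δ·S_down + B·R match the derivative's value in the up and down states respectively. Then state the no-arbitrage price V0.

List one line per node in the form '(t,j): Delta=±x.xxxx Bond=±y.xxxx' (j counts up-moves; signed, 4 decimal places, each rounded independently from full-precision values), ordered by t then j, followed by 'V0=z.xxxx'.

(0,0): Delta=2.1436 Bond=-118.9155
(1,0): Delta=0.0000 Bond=0.0000
(1,1): Delta=2.2698 Bond=-180.0630
V0=84.7273

The replicating-portfolio and risk-neutral prices coincide; use p* = (1.37−0.8)/(1.43−0.8) = 0.9048 for the latter.
Terminal payoffs: V(2,0)=0.0000, V(2,1)=0.0000, V(2,2)=194.2655
  t=1,j=0: stock 76.0000 → up 108.6800 (V=0.0000), down 60.8000 (V=0.0000). Price 0.0000; hedge Δ=0.0000, bond B=0.0000.
  t=1,j=1: stock 135.8500 → up 194.2655 (V=194.2655), down 108.6800 (V=0.0000). Price 128.2949; hedge Δ=2.2698, bond B=-180.0630.
  t=0,j=0: stock 95.0000 → up 135.8500 (V=128.2949), down 76.0000 (V=0.0000). Price 84.7273; hedge Δ=2.1436, bond B=-118.9155.
The time-0 hedge costs 84.7273, which is the no-arbitrage price.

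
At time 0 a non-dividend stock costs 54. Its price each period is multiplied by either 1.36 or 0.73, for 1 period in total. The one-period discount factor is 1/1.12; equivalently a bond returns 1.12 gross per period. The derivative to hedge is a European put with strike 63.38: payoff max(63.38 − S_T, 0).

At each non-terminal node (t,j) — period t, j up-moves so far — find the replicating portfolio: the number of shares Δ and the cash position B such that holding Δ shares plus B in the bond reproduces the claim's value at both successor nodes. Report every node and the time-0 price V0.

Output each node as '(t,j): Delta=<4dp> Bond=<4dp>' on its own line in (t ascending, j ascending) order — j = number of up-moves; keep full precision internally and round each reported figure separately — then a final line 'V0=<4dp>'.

(0,0): Delta=-0.7043 Bond=46.1814
V0=8.1497

Since d<R<u, set p* = (R−d)/(u−d) = 0.6190; price each node as the discounted p*-expectation of its children.
Payoff layer (t=1): V(1,0)=23.9600, V(1,1)=0.0000
(0,0): S=54.0000. Δ = (V_up−V_dn)/(S_up−S_dn) = (0.0000−23.9600)/(73.4400−39.4200) = -0.7043. V = [p*·0.0000 + (1−p*)·23.9600]/1.12 = 8.1497. B = V − Δ·S = 46.1814.
The time-0 hedge costs 8.1497, which is the no-arbitrage price.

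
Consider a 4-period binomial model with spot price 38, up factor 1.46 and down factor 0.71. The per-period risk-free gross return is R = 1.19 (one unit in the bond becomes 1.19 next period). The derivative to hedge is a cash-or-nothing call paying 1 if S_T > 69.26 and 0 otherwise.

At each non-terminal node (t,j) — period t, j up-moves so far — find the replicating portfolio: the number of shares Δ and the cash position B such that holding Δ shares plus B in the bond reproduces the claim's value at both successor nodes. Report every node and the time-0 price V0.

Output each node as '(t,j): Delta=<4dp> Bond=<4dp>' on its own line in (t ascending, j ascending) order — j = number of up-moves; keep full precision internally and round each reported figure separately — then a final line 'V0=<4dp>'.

(0,0): Delta=0.0092 Bond=-0.0781
(1,0): Delta=0.0143 Bond=-0.2301
(1,1): Delta=0.0078 Bond=-0.0158
(2,0): Delta=0.0000 Bond=0.0000
(2,1): Delta=0.0182 Bond=-0.4278
(2,2): Delta=0.0050 Bond=0.2113
(3,0): Delta=0.0000 Bond=0.0000
(3,1): Delta=0.0000 Bond=0.0000
(3,2): Delta=0.0232 Bond=-0.7955
(3,3): Delta=0.0000 Bond=0.8403
V0=0.2719

Under the risk-neutral measure, an up-move has probability p* = (R−d)/(u−d) = 0.6400 and values discount at R = 1.19.
At expiry t=4: V(4,0)=0.0000, V(4,1)=0.0000, V(4,2)=0.0000, V(4,3)=1.0000, V(4,4)=1.0000
(3,0): S=13.6006. Δ = (V_up−V_dn)/(S_up−S_dn) = (0.0000−0.0000)/(19.8569−9.6564) = 0.0000. V = [p*·0.0000 + (1−p*)·0.0000]/1.19 = 0.0000. B = V − Δ·S = 0.0000.
(3,1): S=27.9675. Δ = (V_up−V_dn)/(S_up−S_dn) = (0.0000−0.0000)/(40.8325−19.8569) = 0.0000. V = [p*·0.0000 + (1−p*)·0.0000]/1.19 = 0.0000. B = V − Δ·S = 0.0000.
(3,2): S=57.5106. Δ = (V_up−V_dn)/(S_up−S_dn) = (1.0000−0.0000)/(83.9654−40.8325) = 0.0232. V = [p*·1.0000 + (1−p*)·0.0000]/1.19 = 0.5378. B = V − Δ·S = -0.7955.
(3,3): S=118.2612. Δ = (V_up−V_dn)/(S_up−S_dn) = (1.0000−1.0000)/(172.6613−83.9654) = 0.0000. V = [p*·1.0000 + (1−p*)·1.0000]/1.19 = 0.8403. B = V − Δ·S = 0.8403.
(2,0): S=19.1558. Δ = (V_up−V_dn)/(S_up−S_dn) = (0.0000−0.0000)/(27.9675−13.6006) = 0.0000. V = [p*·0.0000 + (1−p*)·0.0000]/1.19 = 0.0000. B = V − Δ·S = 0.0000.
(2,1): S=39.3908. Δ = (V_up−V_dn)/(S_up−S_dn) = (0.5378−0.0000)/(57.5106−27.9675) = 0.0182. V = [p*·0.5378 + (1−p*)·0.0000]/1.19 = 0.2892. B = V − Δ·S = -0.4278.
(2,2): S=81.0008. Δ = (V_up−V_dn)/(S_up−S_dn) = (0.8403−0.5378)/(118.2612−57.5106) = 0.0050. V = [p*·0.8403 + (1−p*)·0.5378]/1.19 = 0.6146. B = V − Δ·S = 0.2113.
(1,0): S=26.9800. Δ = (V_up−V_dn)/(S_up−S_dn) = (0.2892−0.0000)/(39.3908−19.1558) = 0.0143. V = [p*·0.2892 + (1−p*)·0.0000]/1.19 = 0.1556. B = V − Δ·S = -0.2301.
(1,1): S=55.4800. Δ = (V_up−V_dn)/(S_up−S_dn) = (0.6146−0.2892)/(81.0008−39.3908) = 0.0078. V = [p*·0.6146 + (1−p*)·0.2892]/1.19 = 0.4181. B = V − Δ·S = -0.0158.
(0,0): S=38.0000. Δ = (V_up−V_dn)/(S_up−S_dn) = (0.4181−0.1556)/(55.4800−26.9800) = 0.0092. V = [p*·0.4181 + (1−p*)·0.1556]/1.19 = 0.2719. B = V − Δ·S = -0.0781.
The time-0 hedge costs 0.2719, which is the no-arbitrage price.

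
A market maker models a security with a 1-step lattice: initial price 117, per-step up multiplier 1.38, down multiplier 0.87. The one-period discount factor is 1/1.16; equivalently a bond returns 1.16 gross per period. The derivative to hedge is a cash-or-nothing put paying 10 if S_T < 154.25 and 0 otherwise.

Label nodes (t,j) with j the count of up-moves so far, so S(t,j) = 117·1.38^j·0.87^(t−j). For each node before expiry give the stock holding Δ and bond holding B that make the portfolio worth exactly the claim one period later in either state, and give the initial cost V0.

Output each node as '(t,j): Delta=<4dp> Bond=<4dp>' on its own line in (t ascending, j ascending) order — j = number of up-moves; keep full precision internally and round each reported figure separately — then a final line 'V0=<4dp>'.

No-arbitrage ⇒ martingale measure with p* = (R−d)/(u−d) = 0.5686.
At expiry t=1: V(1,0)=10.0000, V(1,1)=0.0000
Node (0,0) S=117.0000: V=(p*·0.0000+(1−p*)·10.0000)/1.16=3.7187; Δ=(0.0000−10.0000)/(161.4600−101.7900)=-0.1676; B=V−Δ·S=23.3266
Each (Δ,B) replicates both successor values, so the strategy is self-financing and V0 is arbitrage-free.

(0,0): Delta=-0.1676 Bond=23.3266
V0=3.7187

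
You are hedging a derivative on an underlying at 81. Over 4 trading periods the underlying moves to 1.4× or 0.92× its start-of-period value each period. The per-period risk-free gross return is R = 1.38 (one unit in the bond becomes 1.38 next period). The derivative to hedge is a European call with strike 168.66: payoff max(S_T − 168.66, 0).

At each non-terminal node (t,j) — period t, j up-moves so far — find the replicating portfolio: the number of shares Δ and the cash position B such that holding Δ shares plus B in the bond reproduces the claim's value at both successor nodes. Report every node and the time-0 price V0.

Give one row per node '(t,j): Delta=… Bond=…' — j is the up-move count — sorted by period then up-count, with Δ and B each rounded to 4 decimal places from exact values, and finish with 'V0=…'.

(0,0): Delta=0.9592 Bond=-43.1037
(1,0): Delta=0.4830 Bond=-23.9940
(1,1): Delta=0.9728 Bond=-61.0262
(2,0): Delta=0.0000 Bond=0.0000
(2,1): Delta=0.4968 Bond=-34.5514
(2,2): Delta=0.9864 Bond=-86.3754
(3,0): Delta=0.0000 Bond=0.0000
(3,1): Delta=0.0000 Bond=0.0000
(3,2): Delta=0.5110 Bond=-49.7540
(3,3): Delta=1.0000 Bond=-122.2174
V0=34.5921

No-arbitrage ⇒ martingale measure with p* = (R−d)/(u−d) = 0.9583.
Terminal payoffs: V(4,0)=0.0000, V(4,1)=0.0000, V(4,2)=0.0000, V(4,3)=35.8229, V(4,4)=142.5096
Node (3,0) S=63.0737: V=(p*·0.0000+(1−p*)·0.0000)/1.38=0.0000; Δ=(0.0000−0.0000)/(88.3032−58.0278)=0.0000; B=V−Δ·S=0.0000
Node (3,1) S=95.9818: V=(p*·0.0000+(1−p*)·0.0000)/1.38=0.0000; Δ=(0.0000−0.0000)/(134.3745−88.3032)=0.0000; B=V−Δ·S=0.0000
Node (3,2) S=146.0592: V=(p*·35.8229+(1−p*)·0.0000)/1.38=24.8770; Δ=(35.8229−0.0000)/(204.4829−134.3745)=0.5110; B=V−Δ·S=-49.7540
Node (3,3) S=222.2640: V=(p*·142.5096+(1−p*)·35.8229)/1.38=100.0466; Δ=(142.5096−35.8229)/(311.1696−204.4829)=1.0000; B=V−Δ·S=-122.2174
Node (2,0) S=68.5584: V=(p*·0.0000+(1−p*)·0.0000)/1.38=0.0000; Δ=(0.0000−0.0000)/(95.9818−63.0737)=0.0000; B=V−Δ·S=0.0000
Node (2,1) S=104.3280: V=(p*·24.8770+(1−p*)·0.0000)/1.38=17.2757; Δ=(24.8770−0.0000)/(146.0592−95.9818)=0.4968; B=V−Δ·S=-34.5514
Node (2,2) S=158.7600: V=(p*·100.0466+(1−p*)·24.8770)/1.38=70.2279; Δ=(100.0466−24.8770)/(222.2640−146.0592)=0.9864; B=V−Δ·S=-86.3754
Node (1,0) S=74.5200: V=(p*·17.2757+(1−p*)·0.0000)/1.38=11.9970; Δ=(17.2757−0.0000)/(104.3280−68.5584)=0.4830; B=V−Δ·S=-23.9940
Node (1,1) S=113.4000: V=(p*·70.2279+(1−p*)·17.2757)/1.38=49.2910; Δ=(70.2279−17.2757)/(158.7600−104.3280)=0.9728; B=V−Δ·S=-61.0262
Node (0,0) S=81.0000: V=(p*·49.2910+(1−p*)·11.9970)/1.38=34.5921; Δ=(49.2910−11.9970)/(113.4000−74.5200)=0.9592; B=V−Δ·S=-43.1037
Self-financing check: at every node Δ·S+B equals the discounted successor values.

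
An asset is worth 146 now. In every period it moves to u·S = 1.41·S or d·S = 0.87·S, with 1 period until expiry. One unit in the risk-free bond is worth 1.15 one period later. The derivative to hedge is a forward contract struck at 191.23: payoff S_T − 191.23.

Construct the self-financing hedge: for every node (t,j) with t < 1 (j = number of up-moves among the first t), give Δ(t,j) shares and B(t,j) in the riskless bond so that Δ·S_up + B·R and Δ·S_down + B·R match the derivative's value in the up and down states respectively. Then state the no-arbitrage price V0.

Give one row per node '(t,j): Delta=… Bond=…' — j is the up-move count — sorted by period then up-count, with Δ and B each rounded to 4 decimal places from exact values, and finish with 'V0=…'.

Since d<R<u, set p* = (R−d)/(u−d) = 0.5185; price each node as the discounted p*-expectation of its children.
At expiry t=1: V(1,0)=-64.2100, V(1,1)=14.6300
Node (0,0) S=146.0000: V=(p*·14.6300+(1−p*)·-64.2100)/1.15=-20.2870; Δ=(14.6300−-64.2100)/(205.8600−127.0200)=1.0000; B=V−Δ·S=-166.2870
The time-0 hedge costs -20.2870, which is the no-arbitrage price.

(0,0): Delta=1.0000 Bond=-166.2870
V0=-20.2870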